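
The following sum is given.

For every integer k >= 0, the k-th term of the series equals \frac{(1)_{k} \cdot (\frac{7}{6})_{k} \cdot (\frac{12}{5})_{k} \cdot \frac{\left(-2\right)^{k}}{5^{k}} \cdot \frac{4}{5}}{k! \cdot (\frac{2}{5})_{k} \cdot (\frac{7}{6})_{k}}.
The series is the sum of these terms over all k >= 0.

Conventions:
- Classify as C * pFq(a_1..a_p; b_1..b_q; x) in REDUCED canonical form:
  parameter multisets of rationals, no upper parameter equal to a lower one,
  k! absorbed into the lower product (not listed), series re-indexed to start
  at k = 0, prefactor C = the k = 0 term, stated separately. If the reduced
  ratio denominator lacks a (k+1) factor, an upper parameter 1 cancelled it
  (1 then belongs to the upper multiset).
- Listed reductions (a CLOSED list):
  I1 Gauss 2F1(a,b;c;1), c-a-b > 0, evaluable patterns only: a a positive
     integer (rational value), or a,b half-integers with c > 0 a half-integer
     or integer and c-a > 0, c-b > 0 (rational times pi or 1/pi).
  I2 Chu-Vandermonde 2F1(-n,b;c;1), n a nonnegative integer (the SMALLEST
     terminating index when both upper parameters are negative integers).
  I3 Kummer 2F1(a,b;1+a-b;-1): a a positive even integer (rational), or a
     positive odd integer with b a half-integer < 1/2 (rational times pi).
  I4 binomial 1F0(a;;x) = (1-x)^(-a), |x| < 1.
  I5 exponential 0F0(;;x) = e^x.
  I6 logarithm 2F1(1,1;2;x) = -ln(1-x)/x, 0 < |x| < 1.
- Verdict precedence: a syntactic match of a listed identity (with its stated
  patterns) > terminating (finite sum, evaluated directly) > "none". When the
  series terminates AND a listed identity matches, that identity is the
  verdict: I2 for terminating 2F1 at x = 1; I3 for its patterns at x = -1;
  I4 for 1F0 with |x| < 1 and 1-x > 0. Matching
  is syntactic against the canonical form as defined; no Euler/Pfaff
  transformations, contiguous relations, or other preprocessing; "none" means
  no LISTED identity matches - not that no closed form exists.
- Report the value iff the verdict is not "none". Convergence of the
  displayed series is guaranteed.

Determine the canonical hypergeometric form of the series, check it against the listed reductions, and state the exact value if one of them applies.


Prefactor \frac{4}{5}, argument -\frac{2}{5}: 2F1 with upper {1, \frac{12}{5}} over lower {\frac{2}{5}}. Verdict: none. Every listed pattern misses the 2F1 form at -\frac{2}{5}, upper {1, \frac{12}{5}}.

The tell: t_0 = \frac{4}{5} here, and the two geometric factors (C = 4/5) combine into one argument.
Consecutive-term ratio: r(k) = -\frac{2}{5} * (k+1) (k+\frac{12}{5}) / [(k+\frac{2}{5}) (k+1)] - rational in k. x = -\frac{2}{5}; t_0 = \frac{4}{5}; negate the roots.


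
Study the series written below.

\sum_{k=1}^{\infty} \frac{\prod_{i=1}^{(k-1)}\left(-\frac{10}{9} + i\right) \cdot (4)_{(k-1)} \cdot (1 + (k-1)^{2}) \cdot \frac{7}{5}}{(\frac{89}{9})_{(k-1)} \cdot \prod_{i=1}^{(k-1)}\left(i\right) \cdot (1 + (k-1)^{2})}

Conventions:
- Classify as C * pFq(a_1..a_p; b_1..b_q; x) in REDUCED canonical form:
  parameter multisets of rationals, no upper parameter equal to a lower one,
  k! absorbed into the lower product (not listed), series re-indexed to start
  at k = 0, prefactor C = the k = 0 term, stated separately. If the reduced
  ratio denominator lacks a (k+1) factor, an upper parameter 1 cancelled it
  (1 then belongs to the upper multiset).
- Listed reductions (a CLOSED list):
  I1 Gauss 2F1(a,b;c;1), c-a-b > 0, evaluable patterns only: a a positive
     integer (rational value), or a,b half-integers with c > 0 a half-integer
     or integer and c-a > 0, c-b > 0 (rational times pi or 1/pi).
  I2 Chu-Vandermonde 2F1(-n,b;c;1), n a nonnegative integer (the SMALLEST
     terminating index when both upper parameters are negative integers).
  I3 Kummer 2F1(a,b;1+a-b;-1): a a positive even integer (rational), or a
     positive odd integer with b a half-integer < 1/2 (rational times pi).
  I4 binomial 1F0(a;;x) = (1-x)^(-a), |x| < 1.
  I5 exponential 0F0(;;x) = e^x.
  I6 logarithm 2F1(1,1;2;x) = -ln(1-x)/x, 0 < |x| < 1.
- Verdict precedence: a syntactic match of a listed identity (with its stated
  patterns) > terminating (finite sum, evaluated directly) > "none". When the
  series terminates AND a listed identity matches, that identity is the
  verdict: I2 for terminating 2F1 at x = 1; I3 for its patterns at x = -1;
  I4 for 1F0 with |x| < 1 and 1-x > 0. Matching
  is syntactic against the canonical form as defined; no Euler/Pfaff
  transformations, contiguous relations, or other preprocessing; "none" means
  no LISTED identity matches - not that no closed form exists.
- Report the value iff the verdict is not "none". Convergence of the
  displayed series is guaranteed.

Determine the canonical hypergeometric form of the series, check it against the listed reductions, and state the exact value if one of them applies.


Canonical form: C = \frac{7}{5} times 2F1 with upper {-\frac{1}{9}, 4}, lower {\frac{89}{9}}, x = 1. Verdict: the Gauss summation I1 fires (x = 1: the Gamma ratio telescopes since c-a-b = 6 > 0 and a = 4 in Z>0). Its exact value is \frac{233306}{177147}.

Structural cue: x = 1 and the product of the first k integers (prefactor 7/5) is k!.
Adjacent-term ratio: r(k) = 1 * (k-\frac{1}{9}) (k+4) / [(k+\frac{89}{9}) (k+1)] - rational in k. x = 1; t_0 = \frac{7}{5}; negate the roots.


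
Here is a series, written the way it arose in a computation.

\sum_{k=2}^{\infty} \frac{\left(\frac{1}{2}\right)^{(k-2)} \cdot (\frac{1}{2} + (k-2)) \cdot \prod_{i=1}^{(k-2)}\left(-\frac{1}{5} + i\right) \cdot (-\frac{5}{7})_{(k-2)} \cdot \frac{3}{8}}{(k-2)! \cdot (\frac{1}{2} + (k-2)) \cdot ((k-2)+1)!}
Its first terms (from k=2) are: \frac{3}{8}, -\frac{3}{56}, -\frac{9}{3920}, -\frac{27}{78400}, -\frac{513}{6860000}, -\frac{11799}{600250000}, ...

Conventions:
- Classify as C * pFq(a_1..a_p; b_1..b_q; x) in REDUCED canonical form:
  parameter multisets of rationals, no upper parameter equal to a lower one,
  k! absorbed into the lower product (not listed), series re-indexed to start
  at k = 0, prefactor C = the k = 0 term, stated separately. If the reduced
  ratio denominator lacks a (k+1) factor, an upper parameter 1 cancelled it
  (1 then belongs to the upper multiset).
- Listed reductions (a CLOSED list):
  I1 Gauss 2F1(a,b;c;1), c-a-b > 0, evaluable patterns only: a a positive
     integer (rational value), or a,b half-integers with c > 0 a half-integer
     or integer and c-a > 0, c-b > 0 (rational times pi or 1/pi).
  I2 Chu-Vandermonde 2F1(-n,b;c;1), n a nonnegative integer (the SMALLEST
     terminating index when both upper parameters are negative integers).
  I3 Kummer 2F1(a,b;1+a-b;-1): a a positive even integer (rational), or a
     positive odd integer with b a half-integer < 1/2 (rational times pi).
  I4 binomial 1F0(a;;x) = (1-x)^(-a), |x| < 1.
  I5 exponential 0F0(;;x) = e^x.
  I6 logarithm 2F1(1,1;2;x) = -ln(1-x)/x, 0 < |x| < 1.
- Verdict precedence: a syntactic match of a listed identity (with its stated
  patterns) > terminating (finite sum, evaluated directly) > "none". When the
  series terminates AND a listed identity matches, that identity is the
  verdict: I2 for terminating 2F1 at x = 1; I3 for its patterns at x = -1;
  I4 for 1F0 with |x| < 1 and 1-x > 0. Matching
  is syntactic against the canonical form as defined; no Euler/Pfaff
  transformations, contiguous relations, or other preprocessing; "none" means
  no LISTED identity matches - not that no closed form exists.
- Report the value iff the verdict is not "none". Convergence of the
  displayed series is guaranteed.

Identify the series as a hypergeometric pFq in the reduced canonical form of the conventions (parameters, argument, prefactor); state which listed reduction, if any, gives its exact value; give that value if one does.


The series (x = \frac{1}{2}) is 2F1: upper {-\frac{5}{7}, \frac{4}{5}}, lower {2}, prefactor \frac{3}{8}. Verdict: none (x = \frac{1}{2}): each listed identity misses the multisets {-\frac{5}{7}, \frac{4}{5}} ; {2}.

The tell: with t_0 = \frac{3}{8}, striking the common factor k + 1/2 reduces the term (C = 3/8, x = 1/2).
Term ratio: r(k) = \frac{1}{2} * (k-\frac{5}{7}) (k+\frac{4}{5}) / [(k+2) (k+1)] - rational; roots negated = parameters, x = \frac{1}{2}, C = \frac{3}{8}.


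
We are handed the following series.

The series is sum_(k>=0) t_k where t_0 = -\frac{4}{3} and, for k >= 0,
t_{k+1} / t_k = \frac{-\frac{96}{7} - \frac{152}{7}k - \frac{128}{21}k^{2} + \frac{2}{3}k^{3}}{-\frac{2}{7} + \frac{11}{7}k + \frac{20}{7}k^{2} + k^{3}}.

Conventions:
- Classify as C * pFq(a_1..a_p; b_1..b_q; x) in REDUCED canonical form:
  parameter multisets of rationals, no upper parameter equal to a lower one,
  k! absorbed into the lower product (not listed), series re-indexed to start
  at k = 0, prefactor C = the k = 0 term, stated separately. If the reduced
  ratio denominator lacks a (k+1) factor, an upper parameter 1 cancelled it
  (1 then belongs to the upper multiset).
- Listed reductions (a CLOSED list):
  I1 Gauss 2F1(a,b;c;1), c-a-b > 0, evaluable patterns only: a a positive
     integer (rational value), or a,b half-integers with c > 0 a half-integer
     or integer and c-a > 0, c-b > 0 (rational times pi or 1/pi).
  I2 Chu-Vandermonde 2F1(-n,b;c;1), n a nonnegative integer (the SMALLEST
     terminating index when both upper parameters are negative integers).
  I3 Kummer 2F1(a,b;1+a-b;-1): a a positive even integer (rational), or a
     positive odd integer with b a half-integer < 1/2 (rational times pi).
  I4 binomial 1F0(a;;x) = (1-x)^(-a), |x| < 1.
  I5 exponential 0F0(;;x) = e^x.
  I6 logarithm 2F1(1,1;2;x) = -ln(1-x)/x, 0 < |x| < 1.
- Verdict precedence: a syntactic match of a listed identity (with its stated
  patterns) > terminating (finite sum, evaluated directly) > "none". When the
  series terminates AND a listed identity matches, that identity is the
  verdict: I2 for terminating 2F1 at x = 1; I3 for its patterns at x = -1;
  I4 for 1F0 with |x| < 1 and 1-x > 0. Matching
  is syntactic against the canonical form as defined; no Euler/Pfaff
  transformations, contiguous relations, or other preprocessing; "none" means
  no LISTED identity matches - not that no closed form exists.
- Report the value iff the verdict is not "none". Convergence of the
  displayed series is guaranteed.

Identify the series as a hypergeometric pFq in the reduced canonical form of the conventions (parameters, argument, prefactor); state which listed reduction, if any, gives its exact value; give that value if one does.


The tell: t_0 being -\frac{4}{3}, the expanded ratio factors over Q; C = -4/3, x = 2/3, roots give parameters.
Adjacent-term ratio: r(k) = \frac{2}{3} * (k-12) (k+\frac{6}{7}) / [(k-\frac{1}{7}) (k+1)] - rational in k, leading ratio \frac{2}{3}; with t_0 = -\frac{4}{3}, classification follows.

This is -\frac{4}{3} * 2F1(-12, \frac{6}{7}; -\frac{1}{7}; \frac{2}{3}) in reduced canonical form. Verdict: terminating (-12 upstairs). 13 nonzero terms in all; added directly. Value: -\frac{676}{1594323}.


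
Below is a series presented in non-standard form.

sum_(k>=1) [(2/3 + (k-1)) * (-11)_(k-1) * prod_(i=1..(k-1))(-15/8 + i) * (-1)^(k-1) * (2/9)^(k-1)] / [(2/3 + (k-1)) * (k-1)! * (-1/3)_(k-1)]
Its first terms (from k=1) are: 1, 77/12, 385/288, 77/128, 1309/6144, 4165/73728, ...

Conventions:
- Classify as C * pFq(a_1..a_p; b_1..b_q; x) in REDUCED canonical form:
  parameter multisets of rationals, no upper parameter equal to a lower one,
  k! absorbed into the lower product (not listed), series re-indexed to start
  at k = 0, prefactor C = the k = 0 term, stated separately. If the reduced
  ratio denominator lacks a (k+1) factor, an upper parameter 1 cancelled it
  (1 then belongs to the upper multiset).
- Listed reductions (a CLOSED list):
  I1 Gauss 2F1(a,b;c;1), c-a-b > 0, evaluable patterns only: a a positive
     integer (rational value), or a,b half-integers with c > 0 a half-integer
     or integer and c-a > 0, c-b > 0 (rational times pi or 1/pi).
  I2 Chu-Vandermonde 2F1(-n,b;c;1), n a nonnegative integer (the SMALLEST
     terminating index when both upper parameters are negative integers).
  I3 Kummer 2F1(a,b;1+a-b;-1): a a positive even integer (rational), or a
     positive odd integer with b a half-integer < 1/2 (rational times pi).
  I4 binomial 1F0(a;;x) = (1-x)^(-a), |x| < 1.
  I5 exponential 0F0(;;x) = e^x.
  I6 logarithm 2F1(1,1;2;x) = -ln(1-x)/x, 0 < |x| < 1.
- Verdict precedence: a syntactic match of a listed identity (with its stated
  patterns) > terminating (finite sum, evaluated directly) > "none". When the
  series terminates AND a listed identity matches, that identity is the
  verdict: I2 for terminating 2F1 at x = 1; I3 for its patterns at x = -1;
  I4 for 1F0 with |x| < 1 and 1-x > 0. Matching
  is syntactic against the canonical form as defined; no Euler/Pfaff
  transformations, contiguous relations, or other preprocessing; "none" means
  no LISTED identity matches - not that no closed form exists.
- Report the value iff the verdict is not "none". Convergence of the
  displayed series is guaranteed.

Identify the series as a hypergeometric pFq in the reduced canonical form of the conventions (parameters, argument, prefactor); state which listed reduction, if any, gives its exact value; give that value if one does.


Structural cue: t_0 = 1 here, and the factor k + 2/3 cancels (top and bottom), leaving C = 1, x = -2/9.
Step ratio: r(k) = (-2/9) * (k-11) (k-7/8) / [(k-1/3) (k+1)] - poly over poly, x = (-2/9) from leading terms; C = 1 at k = 0.

Prefactor 1, argument -2/9: 2F1 with upper {-11, -7/8} over lower {-1/3}. Verdict: terminating - upper parameter -11 makes this a finite sum (last index 11), evaluated exactly. Exact value: 15095111482974667/1566298337181696.


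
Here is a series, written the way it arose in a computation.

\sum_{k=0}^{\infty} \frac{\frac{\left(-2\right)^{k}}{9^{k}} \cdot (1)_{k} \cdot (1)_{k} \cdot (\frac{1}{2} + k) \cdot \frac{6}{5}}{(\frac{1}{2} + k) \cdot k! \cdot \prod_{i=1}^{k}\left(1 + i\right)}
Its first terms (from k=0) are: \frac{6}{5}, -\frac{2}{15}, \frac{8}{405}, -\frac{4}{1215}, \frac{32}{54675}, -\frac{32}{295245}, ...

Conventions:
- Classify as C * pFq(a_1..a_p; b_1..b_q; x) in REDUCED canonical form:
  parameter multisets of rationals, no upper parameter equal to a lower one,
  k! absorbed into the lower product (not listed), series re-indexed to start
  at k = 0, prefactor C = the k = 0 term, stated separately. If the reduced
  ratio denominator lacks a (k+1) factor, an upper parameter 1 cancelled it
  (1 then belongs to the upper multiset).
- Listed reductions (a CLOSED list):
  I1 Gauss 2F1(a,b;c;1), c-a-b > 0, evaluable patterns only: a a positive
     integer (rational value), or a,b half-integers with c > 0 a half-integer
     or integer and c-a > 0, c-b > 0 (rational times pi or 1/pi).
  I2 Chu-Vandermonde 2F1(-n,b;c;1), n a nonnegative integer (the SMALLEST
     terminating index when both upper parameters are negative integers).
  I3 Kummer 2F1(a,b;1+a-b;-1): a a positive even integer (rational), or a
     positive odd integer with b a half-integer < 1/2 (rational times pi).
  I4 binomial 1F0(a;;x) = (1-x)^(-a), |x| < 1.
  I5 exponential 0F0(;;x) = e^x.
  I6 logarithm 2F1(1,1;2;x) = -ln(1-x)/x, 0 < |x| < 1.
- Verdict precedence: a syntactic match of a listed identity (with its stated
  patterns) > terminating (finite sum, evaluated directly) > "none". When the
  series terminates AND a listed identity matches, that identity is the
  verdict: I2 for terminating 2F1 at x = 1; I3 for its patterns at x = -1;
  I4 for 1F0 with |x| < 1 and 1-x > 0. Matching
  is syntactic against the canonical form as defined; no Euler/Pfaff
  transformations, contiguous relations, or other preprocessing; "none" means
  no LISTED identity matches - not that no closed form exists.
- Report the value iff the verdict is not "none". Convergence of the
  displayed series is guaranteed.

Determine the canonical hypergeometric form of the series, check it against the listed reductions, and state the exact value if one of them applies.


Key observation: t_0 being \frac{6}{5}, k + 1/2 divides numerator and denominator alike; prefactor 6/5 after cancelling.
Adjacent-term ratio: r(k) = -\frac{2}{9} * (k+1) (k+1) / [(k+2) (k+1)] - rational; roots negated = parameters, x = -\frac{2}{9}, C = \frac{6}{5}.

x = -\frac{2}{9} here; the reduced form reads 2F1, upper {1, 1}, lower {2}, C = \frac{6}{5}. Verdict: the logarithmic series (I6) applies (the logarithm: parameters (1,1;2), x = -\frac{2}{9}). Value: \frac{27}{5} \cdot \ln\left(\frac{11}{9}\right).


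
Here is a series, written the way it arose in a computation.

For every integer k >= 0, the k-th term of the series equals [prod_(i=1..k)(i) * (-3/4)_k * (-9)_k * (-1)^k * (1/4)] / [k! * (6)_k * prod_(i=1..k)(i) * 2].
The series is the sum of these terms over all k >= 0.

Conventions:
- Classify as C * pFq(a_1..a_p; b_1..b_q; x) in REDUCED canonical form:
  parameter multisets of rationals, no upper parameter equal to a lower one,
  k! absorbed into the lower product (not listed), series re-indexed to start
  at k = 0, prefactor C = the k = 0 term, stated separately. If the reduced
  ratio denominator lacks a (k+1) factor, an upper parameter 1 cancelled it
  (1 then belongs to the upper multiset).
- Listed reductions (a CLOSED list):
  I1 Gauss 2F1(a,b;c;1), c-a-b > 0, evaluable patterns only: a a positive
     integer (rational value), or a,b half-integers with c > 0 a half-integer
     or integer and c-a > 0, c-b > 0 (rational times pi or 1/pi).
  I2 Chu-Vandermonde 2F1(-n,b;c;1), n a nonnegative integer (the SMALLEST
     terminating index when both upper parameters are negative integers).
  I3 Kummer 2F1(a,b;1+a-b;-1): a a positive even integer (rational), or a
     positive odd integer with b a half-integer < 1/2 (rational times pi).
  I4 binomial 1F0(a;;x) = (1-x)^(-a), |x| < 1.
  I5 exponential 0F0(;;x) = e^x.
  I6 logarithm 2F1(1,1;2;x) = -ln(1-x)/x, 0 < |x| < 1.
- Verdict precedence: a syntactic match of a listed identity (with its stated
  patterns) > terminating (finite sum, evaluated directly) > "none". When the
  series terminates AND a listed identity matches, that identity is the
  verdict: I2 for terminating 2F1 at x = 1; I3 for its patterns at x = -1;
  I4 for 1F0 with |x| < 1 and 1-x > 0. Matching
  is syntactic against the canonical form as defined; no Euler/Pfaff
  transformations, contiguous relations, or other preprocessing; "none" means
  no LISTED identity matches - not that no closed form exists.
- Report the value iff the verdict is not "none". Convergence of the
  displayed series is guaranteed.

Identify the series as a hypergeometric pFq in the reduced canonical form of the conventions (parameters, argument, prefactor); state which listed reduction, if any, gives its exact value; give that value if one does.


With C = 1/8: the canonical form is 2F1(-9, -3/4; 6; -1). Verdict: terminating at k = 9: the factor (-9)_k kills every later term; summing the 10 survivors is exact. Value: -1941126749/41339060224.

Key observation: t_0 being 1/8, the constant factors (prefactor 1/8) combine into one prefactor.
Adjacent-term ratio: r(k) = (-1) * (k-9) (k-3/4) / [(k+6) (k+1)] ; factor over Q: parameters, x = (-1), and C = 1/8.


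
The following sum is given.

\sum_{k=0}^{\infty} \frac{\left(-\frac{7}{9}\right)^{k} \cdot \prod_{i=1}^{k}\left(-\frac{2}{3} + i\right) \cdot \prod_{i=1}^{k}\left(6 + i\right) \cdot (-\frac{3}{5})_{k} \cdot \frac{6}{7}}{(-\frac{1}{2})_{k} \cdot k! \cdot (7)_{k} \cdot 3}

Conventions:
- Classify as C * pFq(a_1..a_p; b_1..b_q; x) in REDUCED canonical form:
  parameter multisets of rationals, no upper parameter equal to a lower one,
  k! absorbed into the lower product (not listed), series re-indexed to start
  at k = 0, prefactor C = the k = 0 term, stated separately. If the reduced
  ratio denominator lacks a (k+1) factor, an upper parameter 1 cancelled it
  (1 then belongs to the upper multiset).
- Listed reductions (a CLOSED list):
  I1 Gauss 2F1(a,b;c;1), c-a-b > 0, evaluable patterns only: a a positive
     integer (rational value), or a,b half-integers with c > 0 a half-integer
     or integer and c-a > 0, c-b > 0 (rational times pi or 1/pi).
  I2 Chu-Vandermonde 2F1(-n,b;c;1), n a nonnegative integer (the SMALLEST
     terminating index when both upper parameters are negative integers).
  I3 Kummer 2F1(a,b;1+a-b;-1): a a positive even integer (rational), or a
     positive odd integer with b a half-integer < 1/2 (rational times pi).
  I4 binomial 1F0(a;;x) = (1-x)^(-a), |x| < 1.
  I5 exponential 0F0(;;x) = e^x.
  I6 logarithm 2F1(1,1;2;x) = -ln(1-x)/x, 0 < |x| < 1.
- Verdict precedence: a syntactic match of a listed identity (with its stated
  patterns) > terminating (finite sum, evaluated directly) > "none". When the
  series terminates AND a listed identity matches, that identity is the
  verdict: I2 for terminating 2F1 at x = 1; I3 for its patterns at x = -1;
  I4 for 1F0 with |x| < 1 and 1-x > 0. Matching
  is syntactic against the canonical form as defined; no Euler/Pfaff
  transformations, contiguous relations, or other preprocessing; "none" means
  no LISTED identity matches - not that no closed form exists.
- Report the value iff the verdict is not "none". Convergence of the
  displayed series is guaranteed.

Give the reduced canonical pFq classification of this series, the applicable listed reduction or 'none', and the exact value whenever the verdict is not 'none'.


Reduced: x = -\frac{7}{9}, 2F1, upper = {-\frac{3}{5}, \frac{1}{3}}, lower = {-\frac{1}{2}}, C = \frac{2}{7}. Verdict: none. No listed pattern accepts 2F1(-\frac{3}{5}, \frac{1}{3}; -\frac{1}{2}; -\frac{7}{9}).

Key observation: t_0 = \frac{2}{7} here, and the constant factors (prefactor 2/7) combine into one prefactor.
Ratio: r(k) = -\frac{7}{9} * (k-\frac{3}{5}) (k+\frac{1}{3}) / [(k-\frac{1}{2}) (k+1)] - poly over poly, x = -\frac{7}{9} from leading terms; C = \frac{2}{7} at k = 0.


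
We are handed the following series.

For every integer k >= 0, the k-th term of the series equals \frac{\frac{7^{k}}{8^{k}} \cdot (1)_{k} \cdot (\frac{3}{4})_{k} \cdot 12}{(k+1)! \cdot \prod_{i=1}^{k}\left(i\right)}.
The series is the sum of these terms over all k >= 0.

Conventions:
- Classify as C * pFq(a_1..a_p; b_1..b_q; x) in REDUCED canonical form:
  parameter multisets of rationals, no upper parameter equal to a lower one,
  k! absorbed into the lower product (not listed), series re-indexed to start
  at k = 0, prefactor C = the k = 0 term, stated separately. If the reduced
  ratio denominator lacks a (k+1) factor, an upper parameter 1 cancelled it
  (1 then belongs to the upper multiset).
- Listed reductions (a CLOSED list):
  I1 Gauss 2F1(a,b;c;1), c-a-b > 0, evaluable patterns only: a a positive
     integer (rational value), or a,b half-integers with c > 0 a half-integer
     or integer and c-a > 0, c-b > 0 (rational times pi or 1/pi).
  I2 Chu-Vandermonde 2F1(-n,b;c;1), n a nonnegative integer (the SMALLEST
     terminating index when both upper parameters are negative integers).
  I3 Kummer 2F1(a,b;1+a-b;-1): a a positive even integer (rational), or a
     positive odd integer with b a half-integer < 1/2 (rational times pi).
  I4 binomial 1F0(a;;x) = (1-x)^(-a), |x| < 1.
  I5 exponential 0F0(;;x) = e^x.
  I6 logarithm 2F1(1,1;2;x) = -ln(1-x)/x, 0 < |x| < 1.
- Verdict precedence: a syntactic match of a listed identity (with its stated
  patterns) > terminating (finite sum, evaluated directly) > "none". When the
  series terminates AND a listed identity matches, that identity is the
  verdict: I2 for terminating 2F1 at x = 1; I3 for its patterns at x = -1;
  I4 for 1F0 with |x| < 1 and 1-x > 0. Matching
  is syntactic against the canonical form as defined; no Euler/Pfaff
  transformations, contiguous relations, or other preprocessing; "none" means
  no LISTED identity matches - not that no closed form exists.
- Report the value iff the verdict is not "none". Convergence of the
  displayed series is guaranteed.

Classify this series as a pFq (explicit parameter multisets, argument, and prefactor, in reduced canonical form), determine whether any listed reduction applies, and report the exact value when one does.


First insight: with t_0 = 12, the two geometric factors (C = 12) combine into one argument.
Consecutive-term ratio: r(k) = \frac{7}{8} * (k+\frac{3}{4}) (k+1) / [(k+2) (k+1)] - rational in k. x = \frac{7}{8}; t_0 = 12; negate the roots.

Reduced: x = \frac{7}{8}, 2F1, upper = {\frac{3}{4}, 1}, lower = {2}, C = 12. Verdict: none (x = \frac{7}{8}): each listed identity misses the multisets {\frac{3}{4}, 1} ; {2}.


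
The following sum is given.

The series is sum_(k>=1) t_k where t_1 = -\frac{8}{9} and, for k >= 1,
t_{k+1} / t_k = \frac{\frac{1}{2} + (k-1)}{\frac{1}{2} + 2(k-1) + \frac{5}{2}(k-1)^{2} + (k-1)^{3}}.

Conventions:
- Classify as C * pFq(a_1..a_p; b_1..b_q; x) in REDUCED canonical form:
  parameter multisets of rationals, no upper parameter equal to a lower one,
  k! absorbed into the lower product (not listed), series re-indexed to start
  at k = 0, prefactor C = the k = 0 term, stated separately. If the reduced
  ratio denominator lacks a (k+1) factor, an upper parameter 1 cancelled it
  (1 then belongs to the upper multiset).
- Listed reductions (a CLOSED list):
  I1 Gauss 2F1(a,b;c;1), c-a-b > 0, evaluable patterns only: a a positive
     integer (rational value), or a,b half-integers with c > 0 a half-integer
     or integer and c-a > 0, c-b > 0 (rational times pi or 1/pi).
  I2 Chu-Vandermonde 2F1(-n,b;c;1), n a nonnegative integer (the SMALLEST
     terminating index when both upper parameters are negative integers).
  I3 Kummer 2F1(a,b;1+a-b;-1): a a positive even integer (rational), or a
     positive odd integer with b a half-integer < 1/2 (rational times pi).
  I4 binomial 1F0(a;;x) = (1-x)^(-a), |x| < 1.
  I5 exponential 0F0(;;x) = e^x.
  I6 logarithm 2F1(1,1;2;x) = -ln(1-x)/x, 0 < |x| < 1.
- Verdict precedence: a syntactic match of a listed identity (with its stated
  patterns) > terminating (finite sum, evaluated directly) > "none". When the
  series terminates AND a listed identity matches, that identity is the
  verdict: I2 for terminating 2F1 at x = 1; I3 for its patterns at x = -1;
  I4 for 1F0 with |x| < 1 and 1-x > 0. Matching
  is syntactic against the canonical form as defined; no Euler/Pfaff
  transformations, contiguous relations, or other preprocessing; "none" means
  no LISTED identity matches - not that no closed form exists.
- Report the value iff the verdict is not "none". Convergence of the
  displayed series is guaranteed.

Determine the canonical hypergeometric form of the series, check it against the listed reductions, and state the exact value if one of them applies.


Prefactor -\frac{8}{9}, argument 1: 0F1 with upper {-} over lower {1}. Verdict: none - this 0F1 at x = 1 matches no listed pattern, and upper {-} holds no stopper.

The tell: from the first term -\frac{8}{9}: factor the ratio over Q (C = -8/9): negated roots = parameters.
Ratio: r(k) = 1 * 1 / [(k+1) (k+1)] - poly over poly, x = 1 from leading terms; C = -\frac{8}{9} at k = 0.


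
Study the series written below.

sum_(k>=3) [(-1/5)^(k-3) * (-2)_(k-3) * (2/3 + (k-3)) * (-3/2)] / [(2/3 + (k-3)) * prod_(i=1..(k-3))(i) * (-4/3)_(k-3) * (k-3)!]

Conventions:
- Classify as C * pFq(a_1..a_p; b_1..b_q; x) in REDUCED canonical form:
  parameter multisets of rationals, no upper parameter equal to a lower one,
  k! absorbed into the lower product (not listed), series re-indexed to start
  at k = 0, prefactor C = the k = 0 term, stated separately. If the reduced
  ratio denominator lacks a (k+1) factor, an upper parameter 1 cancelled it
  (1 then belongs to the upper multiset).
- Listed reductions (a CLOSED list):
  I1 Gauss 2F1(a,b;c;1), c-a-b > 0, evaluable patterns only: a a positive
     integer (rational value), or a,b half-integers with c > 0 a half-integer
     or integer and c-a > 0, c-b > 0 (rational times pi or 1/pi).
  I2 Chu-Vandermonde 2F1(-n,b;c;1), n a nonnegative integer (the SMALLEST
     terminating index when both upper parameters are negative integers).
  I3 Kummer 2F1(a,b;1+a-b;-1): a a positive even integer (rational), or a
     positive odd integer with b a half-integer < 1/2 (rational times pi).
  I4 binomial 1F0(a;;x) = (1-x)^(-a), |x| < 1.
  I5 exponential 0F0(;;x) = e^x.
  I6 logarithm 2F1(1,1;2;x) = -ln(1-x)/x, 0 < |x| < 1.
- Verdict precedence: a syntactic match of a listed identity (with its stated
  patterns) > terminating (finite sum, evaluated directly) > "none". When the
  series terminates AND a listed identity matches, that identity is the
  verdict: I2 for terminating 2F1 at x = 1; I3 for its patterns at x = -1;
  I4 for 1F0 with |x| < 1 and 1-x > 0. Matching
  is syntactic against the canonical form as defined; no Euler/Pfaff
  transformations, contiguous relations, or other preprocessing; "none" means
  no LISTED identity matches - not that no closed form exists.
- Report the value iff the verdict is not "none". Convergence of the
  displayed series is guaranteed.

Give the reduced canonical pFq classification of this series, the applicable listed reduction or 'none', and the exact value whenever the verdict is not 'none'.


Reduced: x = -1/5, 1F2, upper = {-2}, lower = {-4/3, 1}, C = -3/2. Verdict: terminating - no listed pattern fits, but -2 in the upper list cuts the series at k = 2; direct evaluation. Hence: -447/400.

First insight: from the first term -3/2: the lower running product (C = -3/2) is a rising factorial.
Term ratio: r(k) = (-1/5) * (k-2) / [(k-4/3) (k+1) (k+1)] - rational in k, leading ratio (-1/5); with t_0 = -3/2, classification follows.


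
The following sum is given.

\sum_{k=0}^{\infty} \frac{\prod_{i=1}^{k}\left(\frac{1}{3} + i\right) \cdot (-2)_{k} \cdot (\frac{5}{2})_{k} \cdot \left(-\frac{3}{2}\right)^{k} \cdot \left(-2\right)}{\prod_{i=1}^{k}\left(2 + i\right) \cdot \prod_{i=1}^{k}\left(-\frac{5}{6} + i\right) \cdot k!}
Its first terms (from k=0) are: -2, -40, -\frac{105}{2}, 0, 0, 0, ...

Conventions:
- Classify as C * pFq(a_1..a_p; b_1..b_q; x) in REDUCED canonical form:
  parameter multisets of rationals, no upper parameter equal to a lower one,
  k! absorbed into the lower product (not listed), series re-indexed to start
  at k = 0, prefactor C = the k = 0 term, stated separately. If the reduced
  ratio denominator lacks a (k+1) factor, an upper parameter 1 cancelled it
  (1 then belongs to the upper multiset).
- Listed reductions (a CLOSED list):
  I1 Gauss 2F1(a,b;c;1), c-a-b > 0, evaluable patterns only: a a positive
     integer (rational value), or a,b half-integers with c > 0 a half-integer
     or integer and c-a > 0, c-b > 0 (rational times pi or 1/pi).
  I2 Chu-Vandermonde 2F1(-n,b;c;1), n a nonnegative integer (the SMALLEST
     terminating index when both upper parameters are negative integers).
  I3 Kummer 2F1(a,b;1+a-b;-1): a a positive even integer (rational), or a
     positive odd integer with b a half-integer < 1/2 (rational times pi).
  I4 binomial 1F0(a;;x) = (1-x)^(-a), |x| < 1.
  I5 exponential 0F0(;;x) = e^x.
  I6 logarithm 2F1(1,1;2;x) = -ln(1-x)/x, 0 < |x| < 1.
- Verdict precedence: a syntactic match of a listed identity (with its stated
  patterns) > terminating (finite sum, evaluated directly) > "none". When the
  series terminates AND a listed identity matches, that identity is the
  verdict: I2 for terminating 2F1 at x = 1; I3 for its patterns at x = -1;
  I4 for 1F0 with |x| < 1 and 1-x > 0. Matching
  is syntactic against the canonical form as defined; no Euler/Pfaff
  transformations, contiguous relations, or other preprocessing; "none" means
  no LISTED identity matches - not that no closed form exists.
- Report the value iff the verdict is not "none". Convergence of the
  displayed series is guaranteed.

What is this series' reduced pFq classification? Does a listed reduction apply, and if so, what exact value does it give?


Structural cue: t_0 = -2 here, and the lower running product (prefactor -2) is a rising factorial.
Step ratio: r(k) = -\frac{3}{2} * (k-2) (k+\frac{4}{3}) (k+\frac{5}{2}) / [(k+\frac{1}{6}) (k+3) (k+1)] ; factor over Q: parameters, x = -\frac{3}{2}, and C = -2.

Prefactor -2, argument -\frac{3}{2}: 3F2 with upper {-2, \frac{4}{3}, \frac{5}{2}} over lower {\frac{1}{6}, 3}. Verdict: terminating at k = 2: the factor (-2)_k kills every later term; summing the 3 survivors is exact. Its exact value is -\frac{189}{2}.


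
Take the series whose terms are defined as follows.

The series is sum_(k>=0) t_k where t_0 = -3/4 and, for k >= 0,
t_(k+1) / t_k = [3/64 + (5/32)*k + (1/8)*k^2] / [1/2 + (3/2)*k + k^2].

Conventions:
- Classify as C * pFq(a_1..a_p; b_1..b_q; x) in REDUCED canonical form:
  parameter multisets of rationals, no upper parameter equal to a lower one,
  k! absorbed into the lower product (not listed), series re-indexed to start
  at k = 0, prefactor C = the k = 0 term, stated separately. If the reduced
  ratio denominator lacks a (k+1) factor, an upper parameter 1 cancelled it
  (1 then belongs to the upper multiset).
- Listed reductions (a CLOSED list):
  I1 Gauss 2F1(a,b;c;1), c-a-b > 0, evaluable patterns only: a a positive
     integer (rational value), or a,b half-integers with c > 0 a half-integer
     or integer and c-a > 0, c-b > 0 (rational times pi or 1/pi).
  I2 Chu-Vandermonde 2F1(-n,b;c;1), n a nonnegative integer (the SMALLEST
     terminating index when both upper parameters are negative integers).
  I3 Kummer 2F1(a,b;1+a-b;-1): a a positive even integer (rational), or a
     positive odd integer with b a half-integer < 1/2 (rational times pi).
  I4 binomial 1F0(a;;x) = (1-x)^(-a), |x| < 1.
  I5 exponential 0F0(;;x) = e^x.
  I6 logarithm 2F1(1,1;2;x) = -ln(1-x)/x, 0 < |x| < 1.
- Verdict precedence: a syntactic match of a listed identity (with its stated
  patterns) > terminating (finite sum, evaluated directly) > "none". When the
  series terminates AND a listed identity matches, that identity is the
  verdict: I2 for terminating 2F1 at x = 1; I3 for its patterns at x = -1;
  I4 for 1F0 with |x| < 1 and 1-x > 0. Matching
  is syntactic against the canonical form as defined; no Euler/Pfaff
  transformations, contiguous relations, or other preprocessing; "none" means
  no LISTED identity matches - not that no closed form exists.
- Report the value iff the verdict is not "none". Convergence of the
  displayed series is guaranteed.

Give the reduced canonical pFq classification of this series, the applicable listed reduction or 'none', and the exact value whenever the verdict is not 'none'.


Canonical form: C = -3/4 times 1F0 with upper {3/4}, lower {-}, x = 1/8. Verdict: this is binomial (I4) (the 1F0 binomial series: exponent -3/4, x = 1/8). Value: (-3/4) * (7/8)^(-3/4).

First insight: with t_0 = -3/4, factor the ratio over Q (C = -3/4, x = 1/8): negated roots = parameters.
Adjacent-term ratio: r(k) = (1/8) * (k+3/4) / [(k+1)] - rational; roots negated = parameters, x = (1/8), C = -3/4.


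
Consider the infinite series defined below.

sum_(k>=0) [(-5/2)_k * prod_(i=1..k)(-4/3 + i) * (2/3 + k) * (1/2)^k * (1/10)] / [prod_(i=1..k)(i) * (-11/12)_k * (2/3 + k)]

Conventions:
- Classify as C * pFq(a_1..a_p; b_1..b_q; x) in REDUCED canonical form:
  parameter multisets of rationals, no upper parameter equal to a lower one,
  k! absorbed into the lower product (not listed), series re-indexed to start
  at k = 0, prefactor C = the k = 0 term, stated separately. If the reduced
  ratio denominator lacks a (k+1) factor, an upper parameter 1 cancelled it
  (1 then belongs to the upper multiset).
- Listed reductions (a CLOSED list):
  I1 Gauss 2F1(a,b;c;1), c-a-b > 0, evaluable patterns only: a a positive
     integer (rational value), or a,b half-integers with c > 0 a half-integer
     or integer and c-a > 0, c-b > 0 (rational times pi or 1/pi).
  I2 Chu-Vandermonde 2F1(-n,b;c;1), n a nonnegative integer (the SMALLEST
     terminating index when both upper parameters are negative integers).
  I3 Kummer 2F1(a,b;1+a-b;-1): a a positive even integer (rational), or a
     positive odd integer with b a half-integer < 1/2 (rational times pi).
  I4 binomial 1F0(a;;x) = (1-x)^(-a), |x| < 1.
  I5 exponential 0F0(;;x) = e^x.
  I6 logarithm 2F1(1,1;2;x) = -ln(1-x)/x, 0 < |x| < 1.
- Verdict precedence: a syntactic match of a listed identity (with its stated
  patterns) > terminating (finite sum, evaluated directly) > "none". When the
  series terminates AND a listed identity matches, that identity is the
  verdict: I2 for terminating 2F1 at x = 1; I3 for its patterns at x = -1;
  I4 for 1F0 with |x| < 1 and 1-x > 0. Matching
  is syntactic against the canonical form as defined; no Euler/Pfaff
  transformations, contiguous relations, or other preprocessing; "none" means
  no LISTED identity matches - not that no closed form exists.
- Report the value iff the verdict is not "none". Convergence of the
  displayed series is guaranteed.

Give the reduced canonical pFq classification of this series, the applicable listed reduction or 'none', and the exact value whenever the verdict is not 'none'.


At argument 1/2: a 2F1 with upper {-5/2, -1/3}, lower {-11/12}, scaled by C = 1/10. Verdict: none - at argument 1/2 the multisets {-5/2, -1/3} ; {-11/12} match no listed identity.

The tell: from the first term 1/10: the product of the first k integers (prefactor 1/10) is k!.
Term ratio: r(k) = (1/2) * (k-5/2) (k-1/3) / [(k-11/12) (k+1)] - poly over poly, x = (1/2) from leading terms; C = 1/10 at k = 0.


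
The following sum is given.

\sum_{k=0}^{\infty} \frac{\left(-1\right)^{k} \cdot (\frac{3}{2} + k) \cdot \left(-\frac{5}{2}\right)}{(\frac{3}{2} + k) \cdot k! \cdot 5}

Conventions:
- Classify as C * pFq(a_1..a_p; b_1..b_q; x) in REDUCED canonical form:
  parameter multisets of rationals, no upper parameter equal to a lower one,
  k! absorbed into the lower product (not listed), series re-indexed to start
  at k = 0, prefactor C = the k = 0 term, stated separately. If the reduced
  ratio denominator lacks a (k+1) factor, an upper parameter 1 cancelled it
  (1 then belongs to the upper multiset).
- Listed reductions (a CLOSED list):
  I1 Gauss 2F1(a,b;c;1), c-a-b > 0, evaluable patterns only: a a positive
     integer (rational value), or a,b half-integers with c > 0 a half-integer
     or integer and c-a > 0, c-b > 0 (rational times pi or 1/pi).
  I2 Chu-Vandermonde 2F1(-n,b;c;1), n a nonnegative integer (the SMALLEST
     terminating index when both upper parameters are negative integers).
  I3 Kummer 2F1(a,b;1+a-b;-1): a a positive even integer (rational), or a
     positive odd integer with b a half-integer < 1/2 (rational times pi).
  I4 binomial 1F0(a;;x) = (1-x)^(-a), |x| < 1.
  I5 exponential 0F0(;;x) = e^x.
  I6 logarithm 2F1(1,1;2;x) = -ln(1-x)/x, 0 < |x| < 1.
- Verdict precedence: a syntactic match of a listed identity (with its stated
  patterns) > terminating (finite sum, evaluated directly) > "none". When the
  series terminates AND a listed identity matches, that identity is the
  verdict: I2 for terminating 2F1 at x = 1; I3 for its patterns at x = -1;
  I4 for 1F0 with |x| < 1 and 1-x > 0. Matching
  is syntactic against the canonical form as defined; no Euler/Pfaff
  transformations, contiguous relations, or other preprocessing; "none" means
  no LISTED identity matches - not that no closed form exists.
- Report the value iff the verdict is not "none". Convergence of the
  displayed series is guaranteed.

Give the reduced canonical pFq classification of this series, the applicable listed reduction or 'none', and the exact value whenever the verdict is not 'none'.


Reduced: x = -1, 0F0, upper = {-}, lower = {-}, C = -\frac{1}{2}. Verdict at x = -1: the exponential series (I5) matches (the 0F0 exponential series at x = -1). Value: \left(-\frac{1}{2}\right) \cdot e^{-1}.

The tell: from the first term -\frac{1}{2}: the factor k + 3/2 cancels (top and bottom), leaving prefactor -1/2.
Step ratio: r(k) = -1 * 1 / [(k+1)] - rational in k. x = -1; t_0 = -\frac{1}{2}; negate the roots.


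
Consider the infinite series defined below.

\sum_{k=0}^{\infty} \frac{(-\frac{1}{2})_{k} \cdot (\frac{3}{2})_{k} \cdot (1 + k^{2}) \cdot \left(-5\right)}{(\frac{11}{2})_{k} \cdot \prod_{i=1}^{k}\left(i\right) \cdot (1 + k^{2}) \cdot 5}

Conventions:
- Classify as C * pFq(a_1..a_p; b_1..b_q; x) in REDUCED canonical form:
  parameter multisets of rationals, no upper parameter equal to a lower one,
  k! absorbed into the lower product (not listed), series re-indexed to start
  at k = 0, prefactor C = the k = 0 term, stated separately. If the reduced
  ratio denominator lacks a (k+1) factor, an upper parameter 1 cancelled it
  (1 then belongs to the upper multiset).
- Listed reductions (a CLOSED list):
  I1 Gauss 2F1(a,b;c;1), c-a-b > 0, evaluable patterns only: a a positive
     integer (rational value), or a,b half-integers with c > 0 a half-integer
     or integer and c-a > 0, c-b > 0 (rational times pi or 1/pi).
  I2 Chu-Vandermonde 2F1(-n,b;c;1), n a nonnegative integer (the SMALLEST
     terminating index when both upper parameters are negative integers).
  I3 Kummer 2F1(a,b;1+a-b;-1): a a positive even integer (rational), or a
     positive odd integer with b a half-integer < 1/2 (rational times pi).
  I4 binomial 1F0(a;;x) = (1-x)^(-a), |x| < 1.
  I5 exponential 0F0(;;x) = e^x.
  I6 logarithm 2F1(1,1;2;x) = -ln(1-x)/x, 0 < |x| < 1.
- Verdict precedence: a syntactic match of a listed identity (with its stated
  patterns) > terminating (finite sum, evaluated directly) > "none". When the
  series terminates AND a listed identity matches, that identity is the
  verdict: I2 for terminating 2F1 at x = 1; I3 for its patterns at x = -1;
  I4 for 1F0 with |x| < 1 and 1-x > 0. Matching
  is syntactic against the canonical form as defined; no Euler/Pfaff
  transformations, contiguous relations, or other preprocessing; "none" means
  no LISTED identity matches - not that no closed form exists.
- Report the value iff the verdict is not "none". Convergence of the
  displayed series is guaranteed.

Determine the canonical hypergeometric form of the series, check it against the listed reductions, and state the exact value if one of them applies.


Prefactor -1, argument 1: 2F1 with upper {-\frac{1}{2}, \frac{3}{2}} over lower {\frac{11}{2}}. Verdict: this is Gauss's theorem I1 (half-integer case) (x = 1; upper {-\frac{1}{2}, \frac{3}{2}} half-integers, c = \frac{11}{2} in the evaluable pattern). Sum: \left(-\frac{2205}{8192}\right) \cdot \pi.

First insight: with t_0 = -1, the factor k^2 + 1 cancels (top and bottom), leaving prefactor -1.
Term ratio: r(k) = 1 * (k-\frac{1}{2}) (k+\frac{3}{2}) / [(k+\frac{11}{2}) (k+1)] - rational in k, leading ratio 1; with t_0 = -1, classification follows.
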